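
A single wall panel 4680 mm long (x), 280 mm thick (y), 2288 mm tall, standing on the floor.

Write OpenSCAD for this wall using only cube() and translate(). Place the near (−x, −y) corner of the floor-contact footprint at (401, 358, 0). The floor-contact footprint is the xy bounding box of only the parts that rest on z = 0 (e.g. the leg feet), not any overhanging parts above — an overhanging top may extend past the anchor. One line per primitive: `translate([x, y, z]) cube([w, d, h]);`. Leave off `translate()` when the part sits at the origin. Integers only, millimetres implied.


translate([401, 358, 0]) cube([4680, 280, 2288]);


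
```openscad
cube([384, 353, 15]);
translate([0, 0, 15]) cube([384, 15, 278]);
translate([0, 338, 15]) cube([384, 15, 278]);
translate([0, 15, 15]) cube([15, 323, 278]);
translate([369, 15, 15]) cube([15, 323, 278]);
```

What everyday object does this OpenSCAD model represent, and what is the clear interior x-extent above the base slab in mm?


An open box. The internal width is 354 mm.

A 384×353 base slab with four walls standing on it — an open box. The base is 384 mm wide and the walls are 15 mm thick, so the internal width is 384 − 2 × 15 = 354 mm.


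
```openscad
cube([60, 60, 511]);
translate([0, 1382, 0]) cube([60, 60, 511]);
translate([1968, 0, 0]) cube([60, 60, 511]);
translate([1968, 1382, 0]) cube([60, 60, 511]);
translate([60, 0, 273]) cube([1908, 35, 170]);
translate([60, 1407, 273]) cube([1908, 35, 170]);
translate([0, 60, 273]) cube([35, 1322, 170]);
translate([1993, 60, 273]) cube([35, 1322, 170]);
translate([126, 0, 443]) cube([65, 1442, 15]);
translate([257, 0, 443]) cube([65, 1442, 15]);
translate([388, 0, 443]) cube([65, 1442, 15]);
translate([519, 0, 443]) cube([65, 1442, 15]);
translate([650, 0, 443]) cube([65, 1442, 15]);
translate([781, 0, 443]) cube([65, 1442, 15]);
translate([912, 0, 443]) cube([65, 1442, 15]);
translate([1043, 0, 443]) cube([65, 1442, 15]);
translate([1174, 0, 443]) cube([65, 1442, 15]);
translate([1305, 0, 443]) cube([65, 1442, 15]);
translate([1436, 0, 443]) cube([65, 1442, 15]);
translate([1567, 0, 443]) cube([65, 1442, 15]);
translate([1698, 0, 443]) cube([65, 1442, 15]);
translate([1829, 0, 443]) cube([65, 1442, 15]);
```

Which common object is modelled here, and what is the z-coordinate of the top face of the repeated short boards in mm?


A bed frame. The slat-top height is 458 mm.

Four posts, four rails, and a row of slats — a bed frame. Slats sit on the rails at z = 273 + 170 = 443; with slat thickness 15, the top is 458 mm.


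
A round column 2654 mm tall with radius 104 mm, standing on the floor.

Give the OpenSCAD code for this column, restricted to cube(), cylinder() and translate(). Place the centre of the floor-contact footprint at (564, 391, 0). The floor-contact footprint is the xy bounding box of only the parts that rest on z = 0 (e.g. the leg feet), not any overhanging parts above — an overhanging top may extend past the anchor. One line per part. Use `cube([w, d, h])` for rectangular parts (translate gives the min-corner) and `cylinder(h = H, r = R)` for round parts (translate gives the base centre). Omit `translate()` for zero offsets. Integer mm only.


translate([564, 391, 0]) cylinder(h = 2654, r = 104);


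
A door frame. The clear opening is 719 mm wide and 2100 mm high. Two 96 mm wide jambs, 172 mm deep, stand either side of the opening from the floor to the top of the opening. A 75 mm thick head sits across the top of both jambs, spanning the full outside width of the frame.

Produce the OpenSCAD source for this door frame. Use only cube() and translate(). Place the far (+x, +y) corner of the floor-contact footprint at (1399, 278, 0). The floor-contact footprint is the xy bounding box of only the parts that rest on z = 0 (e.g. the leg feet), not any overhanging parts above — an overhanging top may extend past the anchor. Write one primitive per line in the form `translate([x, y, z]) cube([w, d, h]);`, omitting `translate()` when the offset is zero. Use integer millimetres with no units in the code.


translate([488, 106, 0]) cube([96, 172, 2100]);
translate([1303, 106, 0]) cube([96, 172, 2100]);
translate([488, 106, 2100]) cube([911, 172, 75]);


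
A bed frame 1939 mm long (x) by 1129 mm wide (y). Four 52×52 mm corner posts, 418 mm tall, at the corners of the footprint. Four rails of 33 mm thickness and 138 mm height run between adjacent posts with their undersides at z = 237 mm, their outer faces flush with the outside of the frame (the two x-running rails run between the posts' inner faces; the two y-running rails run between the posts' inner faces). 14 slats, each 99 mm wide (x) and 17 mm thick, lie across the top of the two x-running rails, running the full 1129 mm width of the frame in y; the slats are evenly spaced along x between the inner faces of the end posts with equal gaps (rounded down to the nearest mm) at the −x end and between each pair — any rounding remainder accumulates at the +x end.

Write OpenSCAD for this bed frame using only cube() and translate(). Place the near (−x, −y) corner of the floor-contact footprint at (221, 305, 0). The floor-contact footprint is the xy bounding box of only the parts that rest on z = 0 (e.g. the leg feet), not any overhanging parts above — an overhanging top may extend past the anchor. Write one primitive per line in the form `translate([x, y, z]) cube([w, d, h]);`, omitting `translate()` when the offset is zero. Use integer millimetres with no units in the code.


// slat z = rail_z + rail_h = 237 + 138 = 375
// slat gap = ⌊(1835 − 14·99) / 15⌋ = 29
translate([221, 305, 0]) cube([52, 52, 418]);
translate([221, 1382, 0]) cube([52, 52, 418]);
translate([2108, 305, 0]) cube([52, 52, 418]);
translate([2108, 1382, 0]) cube([52, 52, 418]);
translate([273, 305, 237]) cube([1835, 33, 138]);
translate([273, 1401, 237]) cube([1835, 33, 138]);
translate([221, 357, 237]) cube([33, 1025, 138]);
translate([2127, 357, 237]) cube([33, 1025, 138]);
translate([302, 305, 375]) cube([99, 1129, 17]);
translate([430, 305, 375]) cube([99, 1129, 17]);
translate([558, 305, 375]) cube([99, 1129, 17]);
translate([686, 305, 375]) cube([99, 1129, 17]);
translate([814, 305, 375]) cube([99, 1129, 17]);
translate([942, 305, 375]) cube([99, 1129, 17]);
translate([1070, 305, 375]) cube([99, 1129, 17]);
translate([1198, 305, 375]) cube([99, 1129, 17]);
translate([1326, 305, 375]) cube([99, 1129, 17]);
translate([1454, 305, 375]) cube([99, 1129, 17]);
translate([1582, 305, 375]) cube([99, 1129, 17]);
translate([1710, 305, 375]) cube([99, 1129, 17]);
translate([1838, 305, 375]) cube([99, 1129, 17]);
translate([1966, 305, 375]) cube([99, 1129, 17]);


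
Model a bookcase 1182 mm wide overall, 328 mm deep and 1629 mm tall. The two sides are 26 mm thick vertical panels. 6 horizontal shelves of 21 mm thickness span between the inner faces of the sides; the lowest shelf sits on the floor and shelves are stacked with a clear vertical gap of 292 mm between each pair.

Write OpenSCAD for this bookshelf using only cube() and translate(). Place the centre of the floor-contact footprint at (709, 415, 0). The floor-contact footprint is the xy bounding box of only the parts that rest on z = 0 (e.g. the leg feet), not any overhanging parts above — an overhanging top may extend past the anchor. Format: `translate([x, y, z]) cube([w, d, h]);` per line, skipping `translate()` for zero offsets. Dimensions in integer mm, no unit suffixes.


translate([118, 251, 0]) cube([26, 328, 1629]);
translate([1274, 251, 0]) cube([26, 328, 1629]);
translate([144, 251, 0]) cube([1130, 328, 21]);
translate([144, 251, 313]) cube([1130, 328, 21]);
translate([144, 251, 626]) cube([1130, 328, 21]);
translate([144, 251, 939]) cube([1130, 328, 21]);
translate([144, 251, 1252]) cube([1130, 328, 21]);
translate([144, 251, 1565]) cube([1130, 328, 21]);


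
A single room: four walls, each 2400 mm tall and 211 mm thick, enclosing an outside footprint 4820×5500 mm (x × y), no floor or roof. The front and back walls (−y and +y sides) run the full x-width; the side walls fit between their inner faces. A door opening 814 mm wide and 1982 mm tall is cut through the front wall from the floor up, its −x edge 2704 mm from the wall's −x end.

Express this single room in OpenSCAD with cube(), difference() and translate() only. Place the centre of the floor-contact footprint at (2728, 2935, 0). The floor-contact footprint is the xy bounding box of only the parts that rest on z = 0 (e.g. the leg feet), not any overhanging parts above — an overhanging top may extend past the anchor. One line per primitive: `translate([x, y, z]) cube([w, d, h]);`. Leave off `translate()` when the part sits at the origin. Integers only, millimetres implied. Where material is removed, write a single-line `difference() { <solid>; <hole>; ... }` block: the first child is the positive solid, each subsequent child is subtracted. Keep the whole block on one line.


difference() { translate([318, 185, 0]) cube([4820, 211, 2400]); translate([3022, 185, 0]) cube([814, 211, 1982]); }
translate([318, 5474, 0]) cube([4820, 211, 2400]);
translate([318, 396, 0]) cube([211, 5078, 2400]);
translate([4927, 396, 0]) cube([211, 5078, 2400]);


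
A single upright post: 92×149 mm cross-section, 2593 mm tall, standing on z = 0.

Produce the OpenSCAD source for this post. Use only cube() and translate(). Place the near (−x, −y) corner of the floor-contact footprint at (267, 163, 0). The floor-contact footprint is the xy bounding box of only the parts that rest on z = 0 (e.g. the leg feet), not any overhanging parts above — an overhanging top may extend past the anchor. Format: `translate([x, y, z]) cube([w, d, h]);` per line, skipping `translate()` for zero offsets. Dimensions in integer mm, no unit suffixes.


translate([267, 163, 0]) cube([92, 149, 2593]);


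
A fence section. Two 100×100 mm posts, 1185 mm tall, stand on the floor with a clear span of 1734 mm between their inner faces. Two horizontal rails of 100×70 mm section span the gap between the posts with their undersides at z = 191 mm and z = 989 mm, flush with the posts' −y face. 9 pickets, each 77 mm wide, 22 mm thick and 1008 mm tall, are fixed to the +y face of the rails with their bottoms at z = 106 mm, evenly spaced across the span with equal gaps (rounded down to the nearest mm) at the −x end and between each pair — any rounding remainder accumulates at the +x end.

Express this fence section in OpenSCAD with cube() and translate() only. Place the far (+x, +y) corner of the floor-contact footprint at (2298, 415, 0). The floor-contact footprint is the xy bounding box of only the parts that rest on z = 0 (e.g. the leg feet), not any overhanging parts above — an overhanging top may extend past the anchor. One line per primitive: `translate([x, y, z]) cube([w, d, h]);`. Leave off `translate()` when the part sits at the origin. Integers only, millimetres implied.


translate([364, 315, 0]) cube([100, 100, 1185]);
translate([2198, 315, 0]) cube([100, 100, 1185]);
translate([464, 315, 191]) cube([1734, 100, 70]);
translate([464, 315, 989]) cube([1734, 100, 70]);
translate([568, 415, 106]) cube([77, 22, 1008]);
translate([749, 415, 106]) cube([77, 22, 1008]);
translate([930, 415, 106]) cube([77, 22, 1008]);
translate([1111, 415, 106]) cube([77, 22, 1008]);
translate([1292, 415, 106]) cube([77, 22, 1008]);
translate([1473, 415, 106]) cube([77, 22, 1008]);
translate([1654, 415, 106]) cube([77, 22, 1008]);
translate([1835, 415, 106]) cube([77, 22, 1008]);
translate([2016, 415, 106]) cube([77, 22, 1008]);


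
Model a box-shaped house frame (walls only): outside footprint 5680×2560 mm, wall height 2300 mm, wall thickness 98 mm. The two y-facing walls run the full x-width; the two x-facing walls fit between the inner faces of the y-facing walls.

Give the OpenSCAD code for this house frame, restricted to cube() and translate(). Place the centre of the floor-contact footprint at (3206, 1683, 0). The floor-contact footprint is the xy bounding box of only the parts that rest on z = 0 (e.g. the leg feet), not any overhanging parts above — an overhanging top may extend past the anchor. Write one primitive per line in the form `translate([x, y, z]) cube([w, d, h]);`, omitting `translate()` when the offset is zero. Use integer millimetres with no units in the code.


translate([366, 403, 0]) cube([5680, 98, 2300]);
translate([366, 2865, 0]) cube([5680, 98, 2300]);
translate([366, 501, 0]) cube([98, 2364, 2300]);
translate([5948, 501, 0]) cube([98, 2364, 2300]);


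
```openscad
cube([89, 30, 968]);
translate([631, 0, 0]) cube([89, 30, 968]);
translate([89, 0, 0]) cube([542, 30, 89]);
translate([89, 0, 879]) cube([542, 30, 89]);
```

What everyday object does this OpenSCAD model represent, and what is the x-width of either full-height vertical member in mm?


A picture frame. The border width is 89 mm.

Four thin pieces enclosing a rectangular opening — a picture frame. The two full-height stiles are 968 mm tall; the top rail sits at z = 879 and is 89 mm tall, so the border above the opening is 968 − 879 = 89 mm, matching the stile x-width.


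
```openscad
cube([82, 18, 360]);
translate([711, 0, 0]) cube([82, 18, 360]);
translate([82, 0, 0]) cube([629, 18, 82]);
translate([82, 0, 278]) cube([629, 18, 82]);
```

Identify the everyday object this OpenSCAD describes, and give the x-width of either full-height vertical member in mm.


A picture frame. The border width is 82 mm.

Four thin pieces enclosing a rectangular opening — a picture frame. The two full-height stiles are 360 mm tall; the top rail sits at z = 278 and is 82 mm tall, so the border above the opening is 360 − 278 = 82 mm, matching the stile x-width.


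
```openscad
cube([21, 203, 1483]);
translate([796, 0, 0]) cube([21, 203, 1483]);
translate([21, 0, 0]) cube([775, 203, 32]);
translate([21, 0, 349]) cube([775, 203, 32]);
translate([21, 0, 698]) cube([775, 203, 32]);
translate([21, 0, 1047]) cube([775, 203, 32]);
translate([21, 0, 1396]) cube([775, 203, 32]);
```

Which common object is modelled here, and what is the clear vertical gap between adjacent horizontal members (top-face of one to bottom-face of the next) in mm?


A bookshelf. The clear shelf gap is 317 mm.

Two tall side panels with 5 horizontal boards between them — a bookshelf. The first two shelf undersides are at z = 0 and z = 349; with shelf thickness 32, the clear gap is 349 − 0 − 32 = 317 mm.


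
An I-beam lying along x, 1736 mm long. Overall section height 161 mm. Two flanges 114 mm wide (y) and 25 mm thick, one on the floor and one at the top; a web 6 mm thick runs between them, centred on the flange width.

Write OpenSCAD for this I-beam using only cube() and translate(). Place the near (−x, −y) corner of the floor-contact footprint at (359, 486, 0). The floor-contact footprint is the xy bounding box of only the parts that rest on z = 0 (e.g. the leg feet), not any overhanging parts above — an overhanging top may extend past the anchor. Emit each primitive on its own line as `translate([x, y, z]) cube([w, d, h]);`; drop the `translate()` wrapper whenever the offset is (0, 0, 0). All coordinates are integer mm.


translate([359, 486, 0]) cube([1736, 114, 25]);
translate([359, 540, 25]) cube([1736, 6, 111]);
translate([359, 486, 136]) cube([1736, 114, 25]);


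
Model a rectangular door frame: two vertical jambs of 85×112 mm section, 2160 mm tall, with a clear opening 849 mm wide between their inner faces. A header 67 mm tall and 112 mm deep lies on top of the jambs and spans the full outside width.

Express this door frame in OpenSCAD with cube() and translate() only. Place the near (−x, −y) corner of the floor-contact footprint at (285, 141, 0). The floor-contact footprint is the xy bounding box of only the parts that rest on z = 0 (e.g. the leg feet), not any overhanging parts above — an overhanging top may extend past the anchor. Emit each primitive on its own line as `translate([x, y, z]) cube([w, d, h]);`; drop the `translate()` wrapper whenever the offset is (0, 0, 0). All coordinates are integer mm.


translate([285, 141, 0]) cube([85, 112, 2160]);
translate([1219, 141, 0]) cube([85, 112, 2160]);
translate([285, 141, 2160]) cube([1019, 112, 67]);


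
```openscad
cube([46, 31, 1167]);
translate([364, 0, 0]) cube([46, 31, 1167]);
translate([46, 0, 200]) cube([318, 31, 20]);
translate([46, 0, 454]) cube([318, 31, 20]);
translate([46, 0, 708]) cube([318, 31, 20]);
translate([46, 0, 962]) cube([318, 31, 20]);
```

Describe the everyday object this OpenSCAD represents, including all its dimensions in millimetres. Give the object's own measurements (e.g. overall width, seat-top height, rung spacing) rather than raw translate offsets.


A straight ladder. Two 46×31 mm vertical rails, 1167 mm tall, stand 410 mm apart (outside-to-outside) with their front faces coplanar on the −y side. 4 rungs, each 31 mm deep and 20 mm tall, span between the inner faces of the rails, front faces flush with the rails. The lowest rung's underside is at z = 200 mm and rungs are spaced 254 mm apart (underside to underside).


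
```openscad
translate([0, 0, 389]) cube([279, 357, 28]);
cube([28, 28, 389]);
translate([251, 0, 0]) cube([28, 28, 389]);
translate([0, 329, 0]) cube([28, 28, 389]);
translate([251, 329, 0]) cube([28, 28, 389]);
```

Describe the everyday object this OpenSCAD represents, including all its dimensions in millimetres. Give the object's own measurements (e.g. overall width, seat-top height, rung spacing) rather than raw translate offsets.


A four-legged stool. The seat is a 279×357×28 mm slab whose top surface is at z = 417 mm; four square legs, each 28×28 mm in cross-section, run from the floor (z = 0) to the underside of the seat, each flush with a corner of the seat.


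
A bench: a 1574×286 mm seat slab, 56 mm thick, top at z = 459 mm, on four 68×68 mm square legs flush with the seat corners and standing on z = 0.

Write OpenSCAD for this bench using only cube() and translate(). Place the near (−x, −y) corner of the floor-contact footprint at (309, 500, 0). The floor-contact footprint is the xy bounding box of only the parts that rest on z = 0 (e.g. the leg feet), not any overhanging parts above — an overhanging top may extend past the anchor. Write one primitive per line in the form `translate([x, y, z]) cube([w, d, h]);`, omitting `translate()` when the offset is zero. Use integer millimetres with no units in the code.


// leg_h = 459 − 56 = 403
translate([309, 500, 403]) cube([1574, 286, 56]);
translate([309, 500, 0]) cube([68, 68, 403]);
translate([309, 718, 0]) cube([68, 68, 403]);
translate([1815, 500, 0]) cube([68, 68, 403]);
translate([1815, 718, 0]) cube([68, 68, 403]);


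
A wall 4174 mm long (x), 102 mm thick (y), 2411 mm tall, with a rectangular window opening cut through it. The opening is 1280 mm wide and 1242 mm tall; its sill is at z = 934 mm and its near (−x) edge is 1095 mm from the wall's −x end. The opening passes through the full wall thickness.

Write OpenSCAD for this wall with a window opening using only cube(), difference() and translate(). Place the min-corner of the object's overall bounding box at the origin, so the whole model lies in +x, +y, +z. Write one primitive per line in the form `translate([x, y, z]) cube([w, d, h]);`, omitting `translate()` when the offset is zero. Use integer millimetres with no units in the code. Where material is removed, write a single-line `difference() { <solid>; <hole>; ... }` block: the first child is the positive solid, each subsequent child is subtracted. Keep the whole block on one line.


difference() { cube([4174, 102, 2411]); translate([1095, 0, 934]) cube([1280, 102, 1242]); }


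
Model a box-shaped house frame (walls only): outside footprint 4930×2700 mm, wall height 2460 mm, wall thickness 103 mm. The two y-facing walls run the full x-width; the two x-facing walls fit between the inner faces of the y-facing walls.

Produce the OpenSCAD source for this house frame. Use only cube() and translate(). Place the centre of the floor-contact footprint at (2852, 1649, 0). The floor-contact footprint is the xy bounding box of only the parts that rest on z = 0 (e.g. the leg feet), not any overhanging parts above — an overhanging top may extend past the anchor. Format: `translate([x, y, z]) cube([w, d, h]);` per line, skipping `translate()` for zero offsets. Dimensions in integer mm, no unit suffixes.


translate([387, 299, 0]) cube([4930, 103, 2460]);
translate([387, 2896, 0]) cube([4930, 103, 2460]);
translate([387, 402, 0]) cube([103, 2494, 2460]);
translate([5214, 402, 0]) cube([103, 2494, 2460]);


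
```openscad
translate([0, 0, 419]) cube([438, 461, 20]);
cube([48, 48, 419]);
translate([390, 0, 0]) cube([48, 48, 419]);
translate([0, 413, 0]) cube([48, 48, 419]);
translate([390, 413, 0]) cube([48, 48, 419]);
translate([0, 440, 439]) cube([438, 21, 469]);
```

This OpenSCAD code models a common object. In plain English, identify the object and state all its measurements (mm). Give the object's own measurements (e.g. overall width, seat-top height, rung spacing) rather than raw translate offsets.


A chair. The seat is a 438×461×20 mm slab with its top at z = 439 mm, on four 48×48 mm corner legs (flush with the seat edges, standing on z = 0). A flat backrest 21 mm thick, 469 mm tall, spans the full seat width and rises from the seat top along its +y edge, rear face flush with the rear of the seat.


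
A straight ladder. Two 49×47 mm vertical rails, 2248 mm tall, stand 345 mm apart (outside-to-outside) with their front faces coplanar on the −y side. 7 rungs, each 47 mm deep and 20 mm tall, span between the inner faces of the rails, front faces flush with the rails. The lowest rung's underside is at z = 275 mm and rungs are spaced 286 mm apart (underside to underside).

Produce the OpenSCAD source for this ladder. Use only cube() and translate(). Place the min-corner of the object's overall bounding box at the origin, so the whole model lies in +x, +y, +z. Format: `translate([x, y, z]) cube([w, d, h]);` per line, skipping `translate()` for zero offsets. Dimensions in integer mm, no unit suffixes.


cube([49, 47, 2248]);
translate([296, 0, 0]) cube([49, 47, 2248]);
translate([49, 0, 275]) cube([247, 47, 20]);
translate([49, 0, 561]) cube([247, 47, 20]);
translate([49, 0, 847]) cube([247, 47, 20]);
translate([49, 0, 1133]) cube([247, 47, 20]);
translate([49, 0, 1419]) cube([247, 47, 20]);
translate([49, 0, 1705]) cube([247, 47, 20]);
translate([49, 0, 1991]) cube([247, 47, 20]);


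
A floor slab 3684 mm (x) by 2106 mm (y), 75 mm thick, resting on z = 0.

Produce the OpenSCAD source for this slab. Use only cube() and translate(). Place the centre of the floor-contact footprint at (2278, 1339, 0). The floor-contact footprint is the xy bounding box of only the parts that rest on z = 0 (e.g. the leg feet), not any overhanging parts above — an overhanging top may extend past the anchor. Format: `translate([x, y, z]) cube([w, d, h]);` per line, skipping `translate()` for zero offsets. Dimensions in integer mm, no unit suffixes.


translate([436, 286, 0]) cube([3684, 2106, 75]);


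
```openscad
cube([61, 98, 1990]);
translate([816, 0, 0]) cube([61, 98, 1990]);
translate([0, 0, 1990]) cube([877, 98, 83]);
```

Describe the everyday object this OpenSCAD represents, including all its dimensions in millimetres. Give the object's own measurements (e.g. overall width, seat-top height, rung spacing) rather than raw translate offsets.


A door frame. The clear opening is 755 mm wide and 1990 mm high. Two 61 mm wide jambs, 98 mm deep, stand either side of the opening from the floor to the top of the opening. A 83 mm thick head sits across the top of both jambs, spanning the full outside width of the frame.


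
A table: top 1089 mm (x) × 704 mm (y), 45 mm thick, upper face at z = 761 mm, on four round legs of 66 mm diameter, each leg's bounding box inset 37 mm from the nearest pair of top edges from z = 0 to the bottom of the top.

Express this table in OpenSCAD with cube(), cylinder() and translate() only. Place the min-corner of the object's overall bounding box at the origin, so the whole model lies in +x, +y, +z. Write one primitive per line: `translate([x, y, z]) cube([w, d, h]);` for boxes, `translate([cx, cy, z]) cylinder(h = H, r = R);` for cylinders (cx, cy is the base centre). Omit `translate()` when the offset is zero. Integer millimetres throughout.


// leg_h = 761 - 45 = 716
translate([0, 0, 716]) cube([1089, 704, 45]);
translate([70, 70, 0]) cylinder(h = 716, r = 33);
translate([1019, 70, 0]) cylinder(h = 716, r = 33);
translate([70, 634, 0]) cylinder(h = 716, r = 33);
translate([1019, 634, 0]) cylinder(h = 716, r = 33);


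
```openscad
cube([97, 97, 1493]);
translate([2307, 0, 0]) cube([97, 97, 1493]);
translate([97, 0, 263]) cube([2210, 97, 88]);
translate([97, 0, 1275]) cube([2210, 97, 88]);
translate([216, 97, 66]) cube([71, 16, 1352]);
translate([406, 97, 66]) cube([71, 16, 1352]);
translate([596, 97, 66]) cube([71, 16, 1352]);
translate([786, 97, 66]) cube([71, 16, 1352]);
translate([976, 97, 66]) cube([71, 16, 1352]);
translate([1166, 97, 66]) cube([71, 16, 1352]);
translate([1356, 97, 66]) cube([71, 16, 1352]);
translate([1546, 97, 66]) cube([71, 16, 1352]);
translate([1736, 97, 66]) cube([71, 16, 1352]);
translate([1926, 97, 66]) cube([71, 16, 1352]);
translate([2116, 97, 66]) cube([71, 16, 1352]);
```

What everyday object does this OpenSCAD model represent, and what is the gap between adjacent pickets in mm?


A fence section. The picket gap is 119 mm.

Two posts, two rails, 11 pickets — a fence section. Span 2210 mm holds 11 pickets of 71 mm with 12 equal gaps: ⌊(2210 − 11·71) / 12⌋ = 119 mm.


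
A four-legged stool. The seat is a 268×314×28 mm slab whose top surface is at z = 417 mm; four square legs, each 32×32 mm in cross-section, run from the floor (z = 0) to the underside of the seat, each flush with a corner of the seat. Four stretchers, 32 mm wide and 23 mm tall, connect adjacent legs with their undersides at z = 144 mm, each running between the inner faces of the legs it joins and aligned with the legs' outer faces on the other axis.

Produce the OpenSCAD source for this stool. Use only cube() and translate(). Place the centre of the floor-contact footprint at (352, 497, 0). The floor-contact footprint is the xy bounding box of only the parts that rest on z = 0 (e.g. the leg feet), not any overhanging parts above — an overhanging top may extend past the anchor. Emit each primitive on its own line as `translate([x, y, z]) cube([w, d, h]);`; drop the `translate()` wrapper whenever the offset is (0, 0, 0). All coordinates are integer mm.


translate([218, 340, 389]) cube([268, 314, 28]);
translate([218, 340, 0]) cube([32, 32, 389]);
translate([454, 340, 0]) cube([32, 32, 389]);
translate([218, 622, 0]) cube([32, 32, 389]);
translate([454, 622, 0]) cube([32, 32, 389]);
translate([250, 340, 144]) cube([204, 32, 23]);
translate([250, 622, 144]) cube([204, 32, 23]);
translate([218, 372, 144]) cube([32, 250, 23]);
translate([454, 372, 144]) cube([32, 250, 23]);


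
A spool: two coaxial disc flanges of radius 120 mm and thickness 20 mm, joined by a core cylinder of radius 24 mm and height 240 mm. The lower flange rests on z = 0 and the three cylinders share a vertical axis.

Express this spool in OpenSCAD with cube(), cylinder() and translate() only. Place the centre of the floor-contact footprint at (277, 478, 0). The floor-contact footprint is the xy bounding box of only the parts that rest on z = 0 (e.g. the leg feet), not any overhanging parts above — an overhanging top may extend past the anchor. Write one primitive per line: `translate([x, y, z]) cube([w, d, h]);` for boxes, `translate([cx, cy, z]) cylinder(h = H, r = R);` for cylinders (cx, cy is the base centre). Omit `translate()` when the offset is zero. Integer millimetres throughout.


translate([277, 478, 0]) cylinder(h = 20, r = 120);
translate([277, 478, 20]) cylinder(h = 240, r = 24);
translate([277, 478, 260]) cylinder(h = 20, r = 120);


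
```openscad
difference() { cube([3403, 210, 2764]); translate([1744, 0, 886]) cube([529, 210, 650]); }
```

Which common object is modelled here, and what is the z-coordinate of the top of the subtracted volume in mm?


A wall with a window opening. The window head height is 1536 mm.

A wall with a rectangular opening subtracted — a window. Sill at z = 886, opening 650 mm tall, so the head is at 886 + 650 = 1536 mm.


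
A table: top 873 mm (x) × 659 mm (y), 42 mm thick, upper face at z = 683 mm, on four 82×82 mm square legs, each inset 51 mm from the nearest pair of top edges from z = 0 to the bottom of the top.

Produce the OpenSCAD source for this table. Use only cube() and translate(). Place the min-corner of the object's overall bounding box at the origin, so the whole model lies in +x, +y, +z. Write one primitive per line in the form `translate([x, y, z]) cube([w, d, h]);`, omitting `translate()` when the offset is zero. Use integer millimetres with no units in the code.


translate([0, 0, 641]) cube([873, 659, 42]);
translate([51, 51, 0]) cube([82, 82, 641]);
translate([740, 51, 0]) cube([82, 82, 641]);
translate([51, 526, 0]) cube([82, 82, 641]);
translate([740, 526, 0]) cube([82, 82, 641]);


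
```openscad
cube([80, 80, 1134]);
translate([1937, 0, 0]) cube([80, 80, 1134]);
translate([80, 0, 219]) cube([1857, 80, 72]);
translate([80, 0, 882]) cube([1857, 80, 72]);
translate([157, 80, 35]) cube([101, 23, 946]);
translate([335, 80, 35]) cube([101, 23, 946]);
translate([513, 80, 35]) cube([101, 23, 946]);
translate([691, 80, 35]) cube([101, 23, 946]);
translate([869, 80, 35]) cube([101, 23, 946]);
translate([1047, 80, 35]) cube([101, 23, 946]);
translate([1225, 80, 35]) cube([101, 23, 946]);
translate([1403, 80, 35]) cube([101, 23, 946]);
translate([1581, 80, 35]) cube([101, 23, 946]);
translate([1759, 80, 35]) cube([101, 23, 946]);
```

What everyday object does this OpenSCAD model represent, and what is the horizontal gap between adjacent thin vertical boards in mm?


A fence section. The picket gap is 77 mm.

Two posts, two rails, 10 pickets — a fence section. Span 1857 mm holds 10 pickets of 101 mm with 11 equal gaps: ⌊(1857 − 10·101) / 11⌋ = 77 mm.


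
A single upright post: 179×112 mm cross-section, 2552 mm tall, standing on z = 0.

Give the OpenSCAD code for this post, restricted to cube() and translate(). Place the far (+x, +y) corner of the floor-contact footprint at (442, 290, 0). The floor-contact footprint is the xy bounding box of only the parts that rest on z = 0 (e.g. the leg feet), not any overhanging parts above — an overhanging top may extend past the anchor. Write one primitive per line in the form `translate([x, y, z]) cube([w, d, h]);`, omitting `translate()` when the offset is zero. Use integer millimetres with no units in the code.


translate([263, 178, 0]) cube([179, 112, 2552]);


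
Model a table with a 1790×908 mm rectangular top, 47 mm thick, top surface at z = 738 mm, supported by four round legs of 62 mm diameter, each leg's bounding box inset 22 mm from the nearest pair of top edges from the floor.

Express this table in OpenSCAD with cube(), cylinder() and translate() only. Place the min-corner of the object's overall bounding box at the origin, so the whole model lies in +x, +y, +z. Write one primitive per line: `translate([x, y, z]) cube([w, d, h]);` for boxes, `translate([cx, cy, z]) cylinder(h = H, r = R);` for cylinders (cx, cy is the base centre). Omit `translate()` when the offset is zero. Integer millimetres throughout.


translate([0, 0, 691]) cube([1790, 908, 47]);
translate([53, 53, 0]) cylinder(h = 691, r = 31);
translate([1737, 53, 0]) cylinder(h = 691, r = 31);
translate([53, 855, 0]) cylinder(h = 691, r = 31);
translate([1737, 855, 0]) cylinder(h = 691, r = 31);


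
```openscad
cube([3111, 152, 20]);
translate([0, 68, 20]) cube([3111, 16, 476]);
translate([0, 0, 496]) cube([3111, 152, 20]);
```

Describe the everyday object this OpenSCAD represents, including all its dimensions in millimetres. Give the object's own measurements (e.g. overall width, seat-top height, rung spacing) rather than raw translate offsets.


An I-beam lying along x, 3111 mm long. Overall section height 516 mm. Two flanges 152 mm wide (y) and 20 mm thick, one on the floor and one at the top; a web 16 mm thick runs between them, centred on the flange width.


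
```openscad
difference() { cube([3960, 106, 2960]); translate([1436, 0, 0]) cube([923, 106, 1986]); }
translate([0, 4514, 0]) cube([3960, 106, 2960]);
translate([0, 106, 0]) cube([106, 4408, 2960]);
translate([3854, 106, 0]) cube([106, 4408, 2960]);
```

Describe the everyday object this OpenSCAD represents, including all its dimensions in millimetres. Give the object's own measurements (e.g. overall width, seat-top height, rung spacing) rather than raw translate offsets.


A single room: four walls, each 2960 mm tall and 106 mm thick, enclosing an outside footprint 3960×4620 mm (x × y), no floor or roof. The front and back walls (−y and +y sides) run the full x-width; the side walls fit between their inner faces. A door opening 923 mm wide and 1986 mm tall is cut through the front wall from the floor up, its −x edge 1436 mm from the wall's −x end.


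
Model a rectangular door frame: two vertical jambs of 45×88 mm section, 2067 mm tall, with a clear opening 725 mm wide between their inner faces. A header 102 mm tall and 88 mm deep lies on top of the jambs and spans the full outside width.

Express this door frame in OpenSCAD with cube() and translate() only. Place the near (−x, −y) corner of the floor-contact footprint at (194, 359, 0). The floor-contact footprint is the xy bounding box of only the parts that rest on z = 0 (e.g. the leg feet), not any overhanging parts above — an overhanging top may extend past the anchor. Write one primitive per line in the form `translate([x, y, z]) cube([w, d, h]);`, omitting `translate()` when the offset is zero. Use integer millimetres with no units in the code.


translate([194, 359, 0]) cube([45, 88, 2067]);
translate([964, 359, 0]) cube([45, 88, 2067]);
translate([194, 359, 2067]) cube([815, 88, 102]);


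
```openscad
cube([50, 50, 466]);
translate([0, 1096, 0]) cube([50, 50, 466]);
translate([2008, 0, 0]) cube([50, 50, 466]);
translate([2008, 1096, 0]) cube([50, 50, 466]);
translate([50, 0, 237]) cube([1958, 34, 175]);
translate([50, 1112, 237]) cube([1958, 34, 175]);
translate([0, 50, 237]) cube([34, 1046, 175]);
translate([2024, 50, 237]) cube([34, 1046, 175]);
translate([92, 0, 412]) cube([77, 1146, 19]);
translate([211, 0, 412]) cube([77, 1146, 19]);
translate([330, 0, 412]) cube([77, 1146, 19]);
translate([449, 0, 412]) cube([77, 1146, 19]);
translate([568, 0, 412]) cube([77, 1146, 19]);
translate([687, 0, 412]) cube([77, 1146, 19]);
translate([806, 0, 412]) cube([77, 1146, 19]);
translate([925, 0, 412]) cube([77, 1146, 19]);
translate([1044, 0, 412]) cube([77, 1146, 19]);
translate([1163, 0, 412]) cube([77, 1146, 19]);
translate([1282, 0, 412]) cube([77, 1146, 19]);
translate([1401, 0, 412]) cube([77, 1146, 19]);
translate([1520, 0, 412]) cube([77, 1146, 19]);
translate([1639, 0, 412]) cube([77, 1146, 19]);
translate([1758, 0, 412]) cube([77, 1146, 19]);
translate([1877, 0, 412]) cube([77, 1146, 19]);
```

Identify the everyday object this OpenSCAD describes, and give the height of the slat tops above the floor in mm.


A bed frame. The slat-top height is 431 mm.

Four posts, four rails, and a row of slats — a bed frame. Slats sit on the rails at z = 237 + 175 = 412; with slat thickness 19, the top is 431 mm.


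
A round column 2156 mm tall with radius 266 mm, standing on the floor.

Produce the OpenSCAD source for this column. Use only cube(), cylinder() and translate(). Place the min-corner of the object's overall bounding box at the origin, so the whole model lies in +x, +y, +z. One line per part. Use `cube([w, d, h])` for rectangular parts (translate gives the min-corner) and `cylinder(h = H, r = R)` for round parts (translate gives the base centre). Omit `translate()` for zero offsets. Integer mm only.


translate([266, 266, 0]) cylinder(h = 2156, r = 266);


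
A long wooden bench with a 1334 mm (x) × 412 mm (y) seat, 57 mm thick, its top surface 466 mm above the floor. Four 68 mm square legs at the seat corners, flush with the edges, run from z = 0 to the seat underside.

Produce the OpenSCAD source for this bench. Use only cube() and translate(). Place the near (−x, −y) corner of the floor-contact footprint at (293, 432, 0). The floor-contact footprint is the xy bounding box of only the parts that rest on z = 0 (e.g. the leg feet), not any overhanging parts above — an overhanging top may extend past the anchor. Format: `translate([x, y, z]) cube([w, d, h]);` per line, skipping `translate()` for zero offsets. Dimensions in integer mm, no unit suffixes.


translate([293, 432, 409]) cube([1334, 412, 57]);
translate([293, 432, 0]) cube([68, 68, 409]);
translate([293, 776, 0]) cube([68, 68, 409]);
translate([1559, 432, 0]) cube([68, 68, 409]);
translate([1559, 776, 0]) cube([68, 68, 409]);


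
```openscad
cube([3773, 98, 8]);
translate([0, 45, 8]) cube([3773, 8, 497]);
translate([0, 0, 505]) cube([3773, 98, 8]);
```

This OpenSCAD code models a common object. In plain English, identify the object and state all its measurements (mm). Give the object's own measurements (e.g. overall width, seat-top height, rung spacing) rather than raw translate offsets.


An I-beam lying along x, 3773 mm long. Overall section height 513 mm. Two flanges 98 mm wide (y) and 8 mm thick, one on the floor and one at the top; a web 8 mm thick runs between them, centred on the flange width.


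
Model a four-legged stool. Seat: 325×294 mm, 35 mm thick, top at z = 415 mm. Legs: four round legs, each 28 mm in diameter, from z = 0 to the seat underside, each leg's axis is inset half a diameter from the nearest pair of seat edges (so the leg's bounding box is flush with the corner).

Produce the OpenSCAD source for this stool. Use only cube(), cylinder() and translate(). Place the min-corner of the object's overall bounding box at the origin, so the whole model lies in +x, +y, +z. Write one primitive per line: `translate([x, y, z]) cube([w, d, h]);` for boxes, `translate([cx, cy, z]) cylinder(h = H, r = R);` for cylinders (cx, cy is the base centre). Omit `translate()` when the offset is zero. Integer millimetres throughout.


translate([0, 0, 380]) cube([325, 294, 35]);
translate([14, 14, 0]) cylinder(h = 380, r = 14);
translate([311, 14, 0]) cylinder(h = 380, r = 14);
translate([14, 280, 0]) cylinder(h = 380, r = 14);
translate([311, 280, 0]) cylinder(h = 380, r = 14);


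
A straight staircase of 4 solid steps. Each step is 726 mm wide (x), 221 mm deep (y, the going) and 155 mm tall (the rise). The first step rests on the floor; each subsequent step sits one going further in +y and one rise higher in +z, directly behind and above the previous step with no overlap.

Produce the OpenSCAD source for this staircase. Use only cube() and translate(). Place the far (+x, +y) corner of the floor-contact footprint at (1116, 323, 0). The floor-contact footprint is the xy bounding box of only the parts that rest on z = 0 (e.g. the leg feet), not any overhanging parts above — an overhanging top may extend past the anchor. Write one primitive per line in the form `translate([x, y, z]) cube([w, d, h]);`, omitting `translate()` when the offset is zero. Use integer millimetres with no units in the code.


translate([390, 102, 0]) cube([726, 221, 155]);
translate([390, 323, 155]) cube([726, 221, 155]);
translate([390, 544, 310]) cube([726, 221, 155]);
translate([390, 765, 465]) cube([726, 221, 155]);


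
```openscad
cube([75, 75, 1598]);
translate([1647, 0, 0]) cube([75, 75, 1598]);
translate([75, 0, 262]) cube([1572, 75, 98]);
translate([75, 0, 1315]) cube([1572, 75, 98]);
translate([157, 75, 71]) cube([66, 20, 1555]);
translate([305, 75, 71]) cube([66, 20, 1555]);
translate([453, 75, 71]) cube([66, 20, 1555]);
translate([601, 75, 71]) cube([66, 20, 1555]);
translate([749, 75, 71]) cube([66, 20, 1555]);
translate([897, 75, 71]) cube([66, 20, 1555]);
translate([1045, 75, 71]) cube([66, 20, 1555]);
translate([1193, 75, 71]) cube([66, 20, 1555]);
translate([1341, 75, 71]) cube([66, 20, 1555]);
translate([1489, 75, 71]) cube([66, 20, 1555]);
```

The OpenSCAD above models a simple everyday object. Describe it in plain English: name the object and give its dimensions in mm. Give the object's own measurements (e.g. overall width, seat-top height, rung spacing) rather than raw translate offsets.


A fence section. Two 75×75 mm posts, 1598 mm tall, stand on the floor with a clear span of 1572 mm between their inner faces. Two horizontal rails of 75×98 mm section span the gap between the posts with their undersides at z = 262 mm and z = 1315 mm, flush with the posts' −y face. 10 pickets, each 66 mm wide, 20 mm thick and 1555 mm tall, are fixed to the +y face of the rails with their bottoms at z = 71 mm, spaced across the span with a 82 mm gap after the −x post and between neighbouring pickets, with 92 mm left before the +x post.
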